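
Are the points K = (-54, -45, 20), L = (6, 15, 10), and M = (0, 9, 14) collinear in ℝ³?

KL = (60, 60, -10), KM = (54, 54, -6).
KL × KM = (180, -180, 0).
The cross product is nonzero, so the points do not lie on one line.

No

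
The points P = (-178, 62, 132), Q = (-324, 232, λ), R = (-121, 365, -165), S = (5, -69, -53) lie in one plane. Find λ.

Coplanarity ⇔ det[PQ; PR; PS] = 0.
Expanding, this is linear in λ: (-62916)λ + (14722344) = 0.
So λ = 234.

234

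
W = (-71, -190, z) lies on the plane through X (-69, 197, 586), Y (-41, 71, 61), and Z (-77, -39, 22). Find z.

The plane through X, Y, Z has equation −52836x + 19992y − 7616z = 3121132.
Substituting W: (-7616)z + (-47124) = 3121132, so z = -416.

-416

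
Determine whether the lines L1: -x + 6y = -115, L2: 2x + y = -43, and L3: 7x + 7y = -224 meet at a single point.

Intersecting L1 and L2: solving the 2×2 system gives (x, y) = (-11, -21).
Substitute into L3: (7)(-11) + (7)(-21) = -224.
This equals -224, so (-11, -21) lies on all three lines and they are concurrent.

Yes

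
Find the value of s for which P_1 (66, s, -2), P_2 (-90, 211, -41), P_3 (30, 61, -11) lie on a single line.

Collinearity requires P_1P_2 × P_1P_3 = 0; each component is linear in s.
The x-component gives (-30)s + (480) = 0, so s = 16.
The remaining components then also vanish.

16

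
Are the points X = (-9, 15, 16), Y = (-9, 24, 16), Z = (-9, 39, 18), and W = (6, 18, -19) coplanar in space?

The four points are coplanar iff the 3×3 determinant with rows XY, XZ, XW is zero.
Rows: (0, 9, 0), (0, 24, 2), (15, 3, -35).
Expanding along the first row: (0)(-846) − (9)(-30) + (0)(-360) = 270.
Nonzero ⇒ not coplanar.

No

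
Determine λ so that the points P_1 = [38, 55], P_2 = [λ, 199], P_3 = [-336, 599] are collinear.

-61

The three points are collinear iff det[P_1P_2; P_1P_3] = 0.
This determinant is linear in λ: (544)λ + (33184) = 0, so λ = -61.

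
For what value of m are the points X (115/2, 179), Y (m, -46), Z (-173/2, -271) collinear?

-29/2

Collinearity: (Y − X) must be parallel to (Z − X) = (-144, -450).
Cross-multiplying the components: (m − 115/2)·(-450) = (-225)·(-144).
Solving gives m = -29/2.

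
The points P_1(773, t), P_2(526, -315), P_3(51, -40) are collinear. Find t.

The three points are collinear iff det[P_1P_2; P_1P_3] = 0.
This determinant is linear in t: (-475)t + (-217550) = 0, so t = -458.

-458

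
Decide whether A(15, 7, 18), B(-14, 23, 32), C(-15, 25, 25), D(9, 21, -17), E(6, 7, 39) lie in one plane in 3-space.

The plane through A, B, C has normal n = AB × AC = (-140, -217, -42) and equation n·P = -4375.
Checking the remaining points: n·D = -5103, n·E = -3997.
Since n·D = -5103 ≠ -4375, D is off the plane and the points are not all coplanar.

No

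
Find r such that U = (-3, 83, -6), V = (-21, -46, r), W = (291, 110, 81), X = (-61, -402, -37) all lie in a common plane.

-15

Normal to plane UWX: n = (41358, 4068, -141024); plane equation n·P = 1059714.
Requiring n·V = 1059714: (-141024)r + (-1055646) = 1059714.
So r = -15.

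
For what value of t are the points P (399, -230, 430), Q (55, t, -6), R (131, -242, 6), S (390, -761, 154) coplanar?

-26

Normal to plane PRS: n = (-221832, -70152, 142200); plane equation n·X = -11230008.
Requiring n·Q = -11230008: (-70152)t + (-13053960) = -11230008.
So t = -26.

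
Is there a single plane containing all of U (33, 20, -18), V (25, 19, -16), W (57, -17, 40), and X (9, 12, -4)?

Yes

A normal to the plane through U, V, W is n = UV × UW = (16, 512, 320).
The plane has equation n·P = 5008. For X: n·X = 5008.
Equal, so X lies in the plane and all four are coplanar.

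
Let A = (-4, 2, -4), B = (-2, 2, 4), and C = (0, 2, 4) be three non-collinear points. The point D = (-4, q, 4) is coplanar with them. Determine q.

2

Coplanarity requires AB · (AC × AD) = 0.
AB = (2, 0, 8), AC = (4, 0, 8); the triple product is linear in q with coefficient 16 and constant term -32.
Setting it to zero: q = 2.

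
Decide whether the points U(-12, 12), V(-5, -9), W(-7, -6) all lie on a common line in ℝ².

UV = (7, -21), UW = (5, -18).
If collinear, UW would be a scalar multiple of UV. But (7)·(-18) ≠ (-21)·(5) (difference -21), so they are not parallel; the points are not collinear.

No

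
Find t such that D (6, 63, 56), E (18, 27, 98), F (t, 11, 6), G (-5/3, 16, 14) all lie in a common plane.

-10/3

Coplanarity ⇔ det[DE; DF; DG] = 0.
Expanding, this is linear in t: (-3486)t + (-11620) = 0.
So t = -10/3.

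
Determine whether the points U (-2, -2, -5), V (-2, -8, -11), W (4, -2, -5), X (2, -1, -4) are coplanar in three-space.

Yes

The four points are coplanar iff the 3×3 determinant with rows UV, UW, UX is zero.
Rows: (0, -6, -6), (6, 0, 0), (4, 1, 1).
Expanding along the first row: (0)(0) − (-6)(6) + (-6)(6) = 0.
Zero determinant ⇒ coplanar.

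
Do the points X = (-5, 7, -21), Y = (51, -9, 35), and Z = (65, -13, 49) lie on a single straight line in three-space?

XY = (56, -16, 56), XZ = (70, -20, 70).
Each component of XZ is 5/4 times the corresponding component of XY, so XZ = 5/4·XY and the points are collinear.

Yes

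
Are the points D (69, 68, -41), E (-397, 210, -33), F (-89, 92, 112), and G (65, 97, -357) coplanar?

No

A normal to the plane through D, E, F is n = DE × DF = (21534, 70034, 11252).
The plane has equation n·P = 5786826. For G: n·G = 4176044.
4176044 ≠ 5786826, so G is off the plane.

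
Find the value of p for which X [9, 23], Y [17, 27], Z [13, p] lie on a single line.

The three points are collinear iff det[XY; XZ] = 0.
This determinant is linear in p: (8)p + (-200) = 0, so p = 25.

25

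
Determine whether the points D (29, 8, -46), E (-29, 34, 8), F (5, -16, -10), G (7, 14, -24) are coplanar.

With D as base: DE = (-58, 26, 54), DF = (-24, -24, 36), DG = (-22, 6, 22).
DF × DG = (-744, -264, -672).
DE · (DF × DG) = 0.
The scalar triple product vanishes, so the four points are coplanar.

Yes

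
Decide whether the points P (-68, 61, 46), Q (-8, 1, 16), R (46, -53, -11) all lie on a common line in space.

PQ = (60, -60, -30), PR = (114, -114, -57).
PQ × PR = (0, 0, 0).
The cross product vanishes, so the three points are collinear.

Yes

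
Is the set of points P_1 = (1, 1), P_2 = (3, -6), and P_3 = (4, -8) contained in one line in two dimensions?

No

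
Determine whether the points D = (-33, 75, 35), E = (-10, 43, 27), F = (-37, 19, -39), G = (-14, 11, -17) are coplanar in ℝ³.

A normal to the plane through D, E, F is n = DE × DF = (1920, 1734, -1416).
The plane has equation n·P = 17130. For G: n·G = 16266.
16266 ≠ 17130, so G is off the plane.

No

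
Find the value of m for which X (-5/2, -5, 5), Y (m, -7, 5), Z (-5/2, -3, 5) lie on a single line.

-5/2

Collinearity requires XY × XZ = 0; each component is linear in m.
The z-component gives (2)m + (5) = 0, so m = -5/2.
The remaining components then also vanish.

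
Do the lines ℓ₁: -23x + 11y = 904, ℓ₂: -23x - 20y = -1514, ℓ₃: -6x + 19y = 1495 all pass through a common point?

No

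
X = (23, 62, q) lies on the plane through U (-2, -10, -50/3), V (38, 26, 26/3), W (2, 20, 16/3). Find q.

107/3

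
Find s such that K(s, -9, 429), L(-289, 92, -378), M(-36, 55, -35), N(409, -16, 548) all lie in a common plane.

332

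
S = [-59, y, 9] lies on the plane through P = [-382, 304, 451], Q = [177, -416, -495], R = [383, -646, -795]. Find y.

A normal to the plane is n = PQ × PR = (-1580, -27176, 19750).
S lies in the plane iff n · PS = 0.
This gives (-27176)y + (-978336) = 0, so y = -36.

-36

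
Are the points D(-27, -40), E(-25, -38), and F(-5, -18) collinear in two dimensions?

Yes

DE = (2, 2), DF = (22, 22).
Checking proportionality: DF = 11·DE, so the vectors are parallel and the points are collinear.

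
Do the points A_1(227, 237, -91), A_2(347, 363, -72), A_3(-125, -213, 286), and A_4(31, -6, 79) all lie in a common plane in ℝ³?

The four points are coplanar iff the 3×3 determinant with rows A_1A_2, A_1A_3, A_1A_4 is zero.
Rows: (120, 126, 19), (-352, -450, 377), (-196, -243, 170).
Expanding along the first row: (120)(15111) − (126)(14052) + (19)(-2664) = -7848.
Nonzero ⇒ not coplanar.

No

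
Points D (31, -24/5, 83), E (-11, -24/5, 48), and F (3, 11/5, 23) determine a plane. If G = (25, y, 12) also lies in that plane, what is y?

39/5

Coplanarity requires DE · (DF × DG) = 0.
DE = (-42, 0, -35), DF = (-28, 7, -60); the triple product is linear in y with coefficient -1540 and constant term 12012.
Setting it to zero: y = 39/5.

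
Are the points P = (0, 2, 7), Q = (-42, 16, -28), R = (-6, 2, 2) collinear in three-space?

No

PQ = (-42, 14, -35), PR = (-6, 0, -5).
PQ × PR = (-70, 0, 84).
The cross product is nonzero, so the points do not lie on one line.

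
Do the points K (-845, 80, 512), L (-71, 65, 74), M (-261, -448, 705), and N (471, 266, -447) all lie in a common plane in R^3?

A normal to the plane through K, L, M is n = KL × KM = (-234159, -405174, -399912).
The plane has equation n·P = -39304509. For N: n·N = -39304509.
Equal, so N lies in the plane and all four are coplanar.

Yes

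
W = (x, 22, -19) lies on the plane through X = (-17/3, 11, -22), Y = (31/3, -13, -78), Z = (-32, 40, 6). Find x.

The plane through X, Y, Z has equation 952x + (3080/3)y − 168z = 28784/3.
Substituting W: (952)x + (77336/3) = 28784/3, so x = -17.

-17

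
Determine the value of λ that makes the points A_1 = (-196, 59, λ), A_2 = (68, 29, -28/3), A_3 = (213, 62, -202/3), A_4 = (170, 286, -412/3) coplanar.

Coplanarity ⇔ det[A_1A_2; A_1A_3; A_1A_4] = 0.
Expanding, this is linear in λ: (-33899)λ + (6373012/3) = 0.
So λ = 188/3.

188/3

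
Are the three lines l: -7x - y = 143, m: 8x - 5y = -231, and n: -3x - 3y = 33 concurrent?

Yes

The three lines meet at one point iff the augmented coefficient matrix [aᵢ bᵢ cᵢ] has rank < 3, i.e. its determinant vanishes.
Here the determinant is 0.
It vanishes, so the lines are concurrent at (-22, 11).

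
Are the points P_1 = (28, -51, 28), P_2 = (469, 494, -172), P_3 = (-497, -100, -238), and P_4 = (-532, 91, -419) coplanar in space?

Yes

With P_1 as base: P_1P_2 = (441, 545, -200), P_1P_3 = (-525, -49, -266), P_1P_4 = (-560, 142, -447).
P_1P_3 × P_1P_4 = (59675, -85715, -101990).
P_1P_2 · (P_1P_3 × P_1P_4) = 0.
The scalar triple product vanishes, so the four points are coplanar.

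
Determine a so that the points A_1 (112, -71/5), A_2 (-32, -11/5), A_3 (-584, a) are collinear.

219/5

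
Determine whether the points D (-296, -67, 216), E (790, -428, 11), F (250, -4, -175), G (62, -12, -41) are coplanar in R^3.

A normal to the plane through D, E, F is n = DE × DF = (154066, 312696, 265524).
The plane has equation n·P = -9200984. For G: n·G = -5086744.
-5086744 ≠ -9200984, so G is off the plane.

No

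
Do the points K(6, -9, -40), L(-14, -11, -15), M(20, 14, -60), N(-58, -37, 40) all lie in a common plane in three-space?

With K as base: KL = (-20, -2, 25), KM = (14, 23, -20), KN = (-64, -28, 80).
KM × KN = (1280, 160, 1080).
KL · (KM × KN) = 1080.
Since 1080 ≠ 0, the four points are not coplanar.

No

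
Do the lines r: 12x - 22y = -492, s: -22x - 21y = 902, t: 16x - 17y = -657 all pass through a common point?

No

Lines aᵢx + bᵢy = cᵢ with pairwise distinct directions are concurrent exactly when det[aᵢ bᵢ cᵢ] = 0.
Here the determinant is 736.
Nonzero, so no common point exists.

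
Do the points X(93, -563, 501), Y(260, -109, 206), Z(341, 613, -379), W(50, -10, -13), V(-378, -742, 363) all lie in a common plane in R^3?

The plane through X, Y, Z has normal n = XY × XZ = (-52600, 73800, 83800) and equation n·P = -4457400.
Checking the remaining points: n·W = -4457400, n·V = -4457400.
All equal -4457400, so all 5 points lie in one plane.

Yes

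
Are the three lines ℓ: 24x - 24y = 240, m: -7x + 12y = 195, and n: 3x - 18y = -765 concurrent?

Yes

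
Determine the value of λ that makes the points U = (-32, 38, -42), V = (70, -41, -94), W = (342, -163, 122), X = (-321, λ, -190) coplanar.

Normal to plane UVW: n = (-23408, -36176, 9044); plane equation n·P = -1005480.
Requiring n·X = -1005480: (-36176)λ + (5795608) = -1005480.
So λ = 188.

188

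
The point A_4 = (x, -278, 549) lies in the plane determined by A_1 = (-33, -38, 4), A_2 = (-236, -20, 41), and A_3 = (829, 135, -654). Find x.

Coplanarity requires A_1A_2 · (A_1A_3 × A_1A_4) = 0.
A_1A_2 = (-203, 18, 37), A_1A_3 = (862, 173, -658); the triple product is linear in x with coefficient -18245 and constant term -3794960.
Setting it to zero: x = -208.

-208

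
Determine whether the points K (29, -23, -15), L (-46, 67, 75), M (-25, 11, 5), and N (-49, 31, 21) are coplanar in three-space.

Yes

A normal to the plane through K, L, M is n = KL × KM = (-1260, -3360, 2310).
The plane has equation n·P = 6090. For N: n·N = 6090.
Equal, so N lies in the plane and all four are coplanar.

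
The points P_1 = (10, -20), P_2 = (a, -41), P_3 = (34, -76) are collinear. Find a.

Collinearity: (P_2 − P_1) must be parallel to (P_3 − P_1) = (24, -56).
Cross-multiplying the components: (a − 10)·(-56) = (-21)·(24).
Solving gives a = 19.

19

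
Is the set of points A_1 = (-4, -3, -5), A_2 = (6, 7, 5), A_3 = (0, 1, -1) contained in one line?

Yes

A_1A_2 = (10, 10, 10), A_1A_3 = (4, 4, 4).
Each component of A_1A_3 is 2/5 times the corresponding component of A_1A_2, so A_1A_3 = 2/5·A_1A_2 and the points are collinear.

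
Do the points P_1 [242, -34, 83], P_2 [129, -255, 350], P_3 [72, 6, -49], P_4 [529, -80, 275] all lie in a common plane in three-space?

Yes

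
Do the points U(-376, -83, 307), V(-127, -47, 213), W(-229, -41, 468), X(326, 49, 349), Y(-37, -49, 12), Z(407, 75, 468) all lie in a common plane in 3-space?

No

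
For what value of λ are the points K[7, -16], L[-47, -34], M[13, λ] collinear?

-14

The three points are collinear iff det[KL; KM] = 0.
This determinant is linear in λ: (-54)λ + (-756) = 0, so λ = -14.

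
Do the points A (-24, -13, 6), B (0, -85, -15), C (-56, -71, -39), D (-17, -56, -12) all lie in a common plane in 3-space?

No

The four points are coplanar iff the 3×3 determinant with rows AB, AC, AD is zero.
Rows: (24, -72, -21), (-32, -58, -45), (7, -43, -18).
Expanding along the first row: (24)(-891) − (-72)(891) + (-21)(1782) = 5346.
Nonzero ⇒ not coplanar.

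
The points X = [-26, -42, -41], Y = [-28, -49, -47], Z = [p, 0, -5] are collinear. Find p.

-14

Direction XY = (-2, -7, -6). From the y-coordinate of Z, the parameter along the line is τ = (0 − (-42))/(-7) = -6.
Then p = (-26) + (-6)·(-2) = -14.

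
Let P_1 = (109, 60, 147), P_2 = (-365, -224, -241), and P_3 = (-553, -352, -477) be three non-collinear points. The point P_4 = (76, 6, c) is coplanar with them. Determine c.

-63

The plane through P_1, P_2, P_3 has equation 17360x − 38920y + 7280z = 627200.
Substituting P_4: (7280)c + (1085840) = 627200, so c = -63.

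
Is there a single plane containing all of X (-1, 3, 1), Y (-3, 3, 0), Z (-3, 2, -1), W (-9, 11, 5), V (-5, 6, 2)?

The plane through X, Y, Z has normal n = XY × XZ = (-1, -2, 2) and equation n·P = -3.
Checking the remaining points: n·W = -3, n·V = -3.
All equal -3, so all 5 points lie in one plane.

Yes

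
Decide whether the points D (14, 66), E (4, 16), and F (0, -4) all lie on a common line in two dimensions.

DE = (-10, -50), DF = (-14, -70).
Twice the signed area of △DEF is (-10)(-70) − (-50)(-14) = 0.
The triangle is degenerate (zero area), so the points are collinear.

Yes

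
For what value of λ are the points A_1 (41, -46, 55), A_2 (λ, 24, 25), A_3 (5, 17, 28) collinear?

Collinearity requires A_1A_2 × A_1A_3 = 0; each component is linear in λ.
The y-component gives (27)λ + (-27) = 0, so λ = 1.
The remaining components then also vanish.

1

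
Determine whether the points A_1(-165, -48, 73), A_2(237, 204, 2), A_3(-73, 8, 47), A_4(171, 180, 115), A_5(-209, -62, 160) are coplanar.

Yes

The plane through A_1, A_2, A_3 has normal n = A_1A_2 × A_1A_3 = (-2576, 3920, -672) and equation n·P = 187824.
Checking the remaining points: n·A_4 = 187824, n·A_5 = 187824.
All equal 187824, so all 5 points lie in one plane.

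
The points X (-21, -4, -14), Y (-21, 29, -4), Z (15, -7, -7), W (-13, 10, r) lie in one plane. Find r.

The points are coplanar iff XY · (XZ × XW) = 0.
Expanding, this is linear in r: (-1188)r + (-9504) = 0.
So r = -8.

-8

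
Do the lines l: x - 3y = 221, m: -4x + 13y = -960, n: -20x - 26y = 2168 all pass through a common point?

The three lines meet at one point iff the augmented coefficient matrix [aᵢ bᵢ cᵢ] has rank < 3, i.e. its determinant vanishes.
Here the determinant is 52.
Nonzero, so no common point exists.

No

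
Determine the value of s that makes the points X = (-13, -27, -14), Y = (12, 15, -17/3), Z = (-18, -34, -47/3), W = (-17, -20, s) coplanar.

-46/3

Coplanarity ⇔ det[XY; XZ; XW] = 0.
Expanding, this is linear in s: (35)s + (1610/3) = 0.
So s = -46/3.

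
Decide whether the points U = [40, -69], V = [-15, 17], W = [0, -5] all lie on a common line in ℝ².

No

UV = (-55, 86), UW = (-40, 64).
det[UV; UW] = (-55)(64) − (86)(-40) = -80.
The determinant is nonzero, so they are not collinear.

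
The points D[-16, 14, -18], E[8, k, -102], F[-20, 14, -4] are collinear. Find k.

Collinearity requires DE × DF = 0; each component is linear in k.
The x-component gives (14)k + (-196) = 0, so k = 14.
The remaining components then also vanish.

14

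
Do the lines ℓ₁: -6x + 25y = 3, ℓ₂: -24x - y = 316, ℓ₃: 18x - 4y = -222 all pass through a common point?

No

Lines aᵢx + bᵢy = cᵢ with pairwise distinct directions are concurrent exactly when det[aᵢ bᵢ cᵢ] = 0.
Here the determinant is 426.
Nonzero, so no common point exists.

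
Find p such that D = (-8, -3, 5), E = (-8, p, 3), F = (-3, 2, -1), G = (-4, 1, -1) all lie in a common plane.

-3

The points are coplanar iff DE · (DF × DG) = 0.
Expanding, this is linear in p: (6)p + (18) = 0.
So p = -3.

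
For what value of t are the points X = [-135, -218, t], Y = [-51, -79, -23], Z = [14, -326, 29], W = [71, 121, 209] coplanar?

-183

The points are coplanar iff XY · (XZ × XW) = 0.
Expanding, this is linear in t: (-43134)t + (-7893522) = 0.
So t = -183.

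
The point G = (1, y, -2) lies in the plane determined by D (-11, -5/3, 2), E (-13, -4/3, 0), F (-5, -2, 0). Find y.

-7/3

Coplanarity requires DE · (DF × DG) = 0.
DE = (-2, 1/3, -2), DF = (6, -1/3, -2); the triple product is linear in y with coefficient -16 and constant term -112/3.
Setting it to zero: y = -7/3.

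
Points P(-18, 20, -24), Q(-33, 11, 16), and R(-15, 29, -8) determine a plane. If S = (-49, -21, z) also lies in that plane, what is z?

Coplanarity requires PQ · (PR × PS) = 0.
PQ = (-15, -9, 40), PR = (3, 9, 16); the triple product is linear in z with coefficient -108 and constant term -1728.
Setting it to zero: z = -16.

-16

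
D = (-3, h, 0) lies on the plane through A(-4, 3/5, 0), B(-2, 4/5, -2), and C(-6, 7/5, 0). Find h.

1/5

The plane through A, B, C has equation (8/5)x + 4y + 2z = -4.
Substituting D: (4)h + (-24/5) = -4, so h = 1/5.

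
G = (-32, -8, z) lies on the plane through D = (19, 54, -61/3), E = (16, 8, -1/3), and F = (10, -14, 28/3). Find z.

A normal to the plane is n = DE × DF = (-14/3, -91, -210).
G lies in the plane iff n · DG = 0.
This gives (-210)z + (1610) = 0, so z = 23/3.

23/3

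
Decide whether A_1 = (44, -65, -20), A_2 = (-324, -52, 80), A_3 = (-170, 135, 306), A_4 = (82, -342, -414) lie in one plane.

Yes

The four points are coplanar iff the 3×3 determinant with rows A_1A_2, A_1A_3, A_1A_4 is zero.
Rows: (-368, 13, 100), (-214, 200, 326), (38, -277, -394).
Expanding along the first row: (-368)(11502) − (13)(71928) + (100)(51678) = 0.
Zero determinant ⇒ coplanar.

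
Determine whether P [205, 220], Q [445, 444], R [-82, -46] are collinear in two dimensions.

No

PQ = (240, 224), PR = (-287, -266).
If collinear, PR would be a scalar multiple of PQ. But (240)·(-266) ≠ (224)·(-287) (difference 448), so they are not parallel; the points are not collinear.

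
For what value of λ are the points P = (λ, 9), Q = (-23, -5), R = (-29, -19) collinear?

The three points are collinear iff det[PQ; PR] = 0.
This determinant is linear in λ: (14)λ + (238) = 0, so λ = -17.

-17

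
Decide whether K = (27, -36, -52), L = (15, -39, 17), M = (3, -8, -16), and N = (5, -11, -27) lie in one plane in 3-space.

No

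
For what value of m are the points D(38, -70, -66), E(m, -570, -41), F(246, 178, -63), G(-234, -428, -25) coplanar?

-362

Normal to plane DFG: n = (11242, -9344, -7008); plane equation n·P = 1543804.
Requiring n·E = 1543804: (11242)m + (5613408) = 1543804.
So m = -362.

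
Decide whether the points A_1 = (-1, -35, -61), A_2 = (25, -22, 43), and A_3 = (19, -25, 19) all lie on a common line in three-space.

A_1A_2 = (26, 13, 104), A_1A_3 = (20, 10, 80).
Each component of A_1A_3 is 10/13 times the corresponding component of A_1A_2, so A_1A_3 = 10/13·A_1A_2 and the points are collinear.

Yes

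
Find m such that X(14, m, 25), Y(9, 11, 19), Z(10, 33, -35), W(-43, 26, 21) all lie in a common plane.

The points are coplanar iff XY · (XZ × XW) = 0.
Expanding, this is linear in m: (-2806)m + (19642) = 0.
So m = 7.

7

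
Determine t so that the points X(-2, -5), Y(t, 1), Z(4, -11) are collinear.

The three points are collinear iff det[XY; XZ] = 0.
This determinant is linear in t: (-6)t + (-48) = 0, so t = -8.

-8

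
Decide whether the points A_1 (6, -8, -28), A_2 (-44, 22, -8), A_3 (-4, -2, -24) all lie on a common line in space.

Yes

A_1A_2 = (-50, 30, 20), A_1A_3 = (-10, 6, 4).
A_1A_2 × A_1A_3 = (0, 0, 0).
The cross product vanishes, so the three points are collinear.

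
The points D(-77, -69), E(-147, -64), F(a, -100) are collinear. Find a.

357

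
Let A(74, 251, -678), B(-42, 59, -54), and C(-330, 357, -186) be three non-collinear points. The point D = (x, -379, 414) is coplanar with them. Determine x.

228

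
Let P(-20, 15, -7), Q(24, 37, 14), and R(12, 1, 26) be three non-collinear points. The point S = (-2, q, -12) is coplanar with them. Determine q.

47

The plane through P, Q, R has equation 1020x − 780y − 1320z = -22860.
Substituting S: (-780)q + (13800) = -22860, so q = 47.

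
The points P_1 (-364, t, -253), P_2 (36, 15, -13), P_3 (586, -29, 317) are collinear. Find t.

47

Collinearity requires P_1P_2 × P_1P_3 = 0; each component is linear in t.
The x-component gives (-330)t + (15510) = 0, so t = 47.
The remaining components then also vanish.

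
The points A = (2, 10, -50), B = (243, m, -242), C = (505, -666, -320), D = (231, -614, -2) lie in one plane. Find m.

Coplanarity ⇔ det[AB; AC; AD] = 0.
Expanding, this is linear in m: (-85974)m + (-17022852) = 0.
So m = -198.

-198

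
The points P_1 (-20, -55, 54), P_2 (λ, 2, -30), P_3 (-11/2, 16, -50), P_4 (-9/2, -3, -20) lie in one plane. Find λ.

-19/2

Coplanarity ⇔ det[P_1P_2; P_1P_3; P_1P_4] = 0.
Expanding, this is linear in λ: (154)λ + (1463) = 0.
So λ = -19/2.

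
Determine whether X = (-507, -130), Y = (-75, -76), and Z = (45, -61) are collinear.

Yes

XY = (432, 54), XZ = (552, 69).
Twice the signed area of △XYZ is (432)(69) − (54)(552) = 0.
The triangle is degenerate (zero area), so the points are collinear.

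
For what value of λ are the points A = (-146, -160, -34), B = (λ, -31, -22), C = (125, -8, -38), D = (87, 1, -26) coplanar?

16

Normal to plane ACD: n = (1860, -3100, 8215); plane equation n·P = -54870.
Requiring n·B = -54870: (1860)λ + (-84630) = -54870.
So λ = 16.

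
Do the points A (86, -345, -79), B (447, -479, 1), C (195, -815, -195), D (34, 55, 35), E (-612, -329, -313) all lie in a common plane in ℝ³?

No

The plane through A, B, C has normal n = AB × AC = (53144, 50596, -155064) and equation n·P = -635180.
Checking the remaining points: n·D = -837564, n·E = -635180.
Since n·D = -837564 ≠ -635180, D is off the plane and the points are not all coplanar.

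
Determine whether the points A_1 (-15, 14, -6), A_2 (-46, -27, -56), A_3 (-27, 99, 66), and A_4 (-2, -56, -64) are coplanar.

The four points are coplanar iff the 3×3 determinant with rows A_1A_2, A_1A_3, A_1A_4 is zero.
Rows: (-31, -41, -50), (-12, 85, 72), (13, -70, -58).
Expanding along the first row: (-31)(110) − (-41)(-240) + (-50)(-265) = 0.
Zero determinant ⇒ coplanar.

Yes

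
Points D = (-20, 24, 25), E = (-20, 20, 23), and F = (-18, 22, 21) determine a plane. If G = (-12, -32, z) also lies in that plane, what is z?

-15

The plane through D, E, F has equation 12x − 4y + 8z = -136.
Substituting G: (8)z + (-16) = -136, so z = -15.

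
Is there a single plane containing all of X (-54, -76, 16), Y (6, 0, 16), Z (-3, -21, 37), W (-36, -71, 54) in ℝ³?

No

A normal to the plane through X, Y, Z is n = XY × XZ = (1596, -1260, -576).
The plane has equation n·P = 360. For W: n·W = 900.
900 ≠ 360, so W is off the plane.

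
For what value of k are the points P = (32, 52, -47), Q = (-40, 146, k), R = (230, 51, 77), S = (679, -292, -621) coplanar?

Normal to plane PRS: n = (43230, 193880, -67465); plane equation n·X = 14635975.
Requiring n·Q = 14635975: (-67465)k + (26577280) = 14635975.
So k = 177.

177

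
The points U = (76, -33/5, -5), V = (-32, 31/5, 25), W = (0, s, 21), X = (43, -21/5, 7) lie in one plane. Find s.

-1/5

The points are coplanar iff UV · (UW × UX) = 0.
Expanding, this is linear in s: (-306)s + (-306/5) = 0.
So s = -1/5.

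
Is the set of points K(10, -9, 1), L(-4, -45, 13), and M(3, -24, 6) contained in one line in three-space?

No

KL = (-14, -36, 12), KM = (-7, -15, 5).
KL × KM = (0, -14, -42).
The cross product is nonzero, so the points do not lie on one line.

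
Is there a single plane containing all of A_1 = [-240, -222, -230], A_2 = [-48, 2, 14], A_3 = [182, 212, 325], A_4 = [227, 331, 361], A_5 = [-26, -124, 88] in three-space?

No

The plane through A_1, A_2, A_3 has normal n = A_1A_2 × A_1A_3 = (18424, -3592, -11200) and equation n·P = -1048336.
Checking the remaining points: n·A_4 = -1049904, n·A_5 = -1019216.
Since n·A_4 = -1049904 ≠ -1048336, A_4 is off the plane and the points are not all coplanar.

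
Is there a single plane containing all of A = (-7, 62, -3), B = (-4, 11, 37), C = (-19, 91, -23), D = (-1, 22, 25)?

No

A normal to the plane through A, B, C is n = AB × AC = (-140, -420, -525).
The plane has equation n·P = -23485. For D: n·D = -22225.
-22225 ≠ -23485, so D is off the plane.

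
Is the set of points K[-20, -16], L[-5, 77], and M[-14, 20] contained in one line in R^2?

KL = (15, 93), KM = (6, 36).
det[KL; KM] = (15)(36) − (93)(6) = -18.
The determinant is nonzero, so they are not collinear.

No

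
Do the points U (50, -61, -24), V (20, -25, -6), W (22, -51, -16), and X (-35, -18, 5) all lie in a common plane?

A normal to the plane through U, V, W is n = UV × UW = (108, -264, 708).
The plane has equation n·P = 4512. For X: n·X = 4512.
Equal, so X lies in the plane and all four are coplanar.

Yes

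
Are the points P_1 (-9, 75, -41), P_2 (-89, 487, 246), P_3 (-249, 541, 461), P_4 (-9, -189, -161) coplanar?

No

The four points are coplanar iff the 3×3 determinant with rows P_1P_2, P_1P_3, P_1P_4 is zero.
Rows: (-80, 412, 287), (-240, 466, 502), (0, -264, -120).
Expanding along the first row: (-80)(76608) − (412)(28800) + (287)(63360) = 190080.
Nonzero ⇒ not coplanar.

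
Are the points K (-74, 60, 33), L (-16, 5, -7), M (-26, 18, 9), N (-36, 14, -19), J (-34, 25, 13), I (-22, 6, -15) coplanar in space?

Yes

The plane through K, L, M has normal n = KL × KM = (-360, -528, 204) and equation n·P = 1692.
Checking the remaining points: n·N = 1692, n·J = 1692, n·I = 1692.
All equal 1692, so all 6 points lie in one plane.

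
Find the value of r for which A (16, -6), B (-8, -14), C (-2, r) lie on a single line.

Collinearity: (C − A) must be parallel to (B − A) = (-24, -8).
Cross-multiplying the components: (r − (-6))·(-24) = (-18)·(-8).
Solving gives r = -12.

-12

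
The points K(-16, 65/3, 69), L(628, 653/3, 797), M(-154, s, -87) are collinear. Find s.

Direction KL = (644, 196, 728). From the x-coordinate of M, the parameter along the line is τ = (-154 − (-16))/644 = -3/14.
Then s = 65/3 + (-3/14)·(196) = -61/3.

-61/3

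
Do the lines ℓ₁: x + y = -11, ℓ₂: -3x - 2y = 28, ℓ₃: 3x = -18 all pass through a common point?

Yes

Intersecting ℓ₁ and ℓ₂: solving the 2×2 system gives (x, y) = (-6, -5).
Substitute into ℓ₃: (3)(-6) + (0)(-5) = -18.
This equals -18, so (-6, -5) lies on all three lines and they are concurrent.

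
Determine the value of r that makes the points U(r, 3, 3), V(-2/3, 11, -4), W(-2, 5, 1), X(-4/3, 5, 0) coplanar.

Coplanarity ⇔ det[UV; UW; UX] = 0.
Expanding, this is linear in r: (-6)r + (-16) = 0.
So r = -8/3.

-8/3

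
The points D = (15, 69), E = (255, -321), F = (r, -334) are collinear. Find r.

263

The three points are collinear iff det[DE; DF] = 0.
This determinant is linear in r: (390)r + (-102570) = 0, so r = 263.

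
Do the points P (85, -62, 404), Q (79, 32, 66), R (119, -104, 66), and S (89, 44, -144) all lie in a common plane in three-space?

No

With P as base: PQ = (-6, 94, -338), PR = (34, -42, -338), PS = (4, 106, -548).
PR × PS = (58844, 17280, 3772).
PQ · (PR × PS) = -3680.
Since -3680 ≠ 0, the four points are not coplanar.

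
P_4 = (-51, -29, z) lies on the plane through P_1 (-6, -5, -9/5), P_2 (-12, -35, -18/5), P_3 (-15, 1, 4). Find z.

A normal to the plane is n = P_1P_2 × P_1P_3 = (-816/5, 51, -306).
P_4 lies in the plane iff n · P_1P_4 = 0.
This gives (-306)z + (27846/5) = 0, so z = 91/5.

91/5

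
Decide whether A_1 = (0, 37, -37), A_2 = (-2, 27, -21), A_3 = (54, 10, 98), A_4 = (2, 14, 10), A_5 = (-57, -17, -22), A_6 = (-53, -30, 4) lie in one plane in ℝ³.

No

The plane through A_1, A_2, A_3 has normal n = A_1A_2 × A_1A_3 = (-918, 1134, 594) and equation n·P = 19980.
Checking the remaining points: n·A_4 = 19980, n·A_5 = 19980, n·A_6 = 17010.
Since n·A_6 = 17010 ≠ 19980, A_6 is off the plane and the points are not all coplanar.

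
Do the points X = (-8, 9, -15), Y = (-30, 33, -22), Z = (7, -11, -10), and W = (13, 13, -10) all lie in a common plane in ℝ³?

Yes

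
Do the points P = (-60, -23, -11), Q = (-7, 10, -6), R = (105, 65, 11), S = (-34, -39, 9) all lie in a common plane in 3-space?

No

The four points are coplanar iff the 3×3 determinant with rows PQ, PR, PS is zero.
Rows: (53, 33, 5), (165, 88, 22), (26, -16, 20).
Expanding along the first row: (53)(2112) − (33)(2728) + (5)(-4928) = -2728.
Nonzero ⇒ not coplanar.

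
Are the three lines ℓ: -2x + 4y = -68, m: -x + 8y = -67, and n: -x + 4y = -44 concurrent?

No

Intersecting ℓ and m: solving the 2×2 system gives (x, y) = (23, -11/2).
Substitute into n: (-1)(23) + (4)(-11/2) = -45.
But n requires -44 ≠ -45, so the three lines have no common point.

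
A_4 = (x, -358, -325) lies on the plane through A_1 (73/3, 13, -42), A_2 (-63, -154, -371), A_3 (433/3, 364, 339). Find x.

A normal to the plane is n = A_1A_2 × A_1A_3 = (51852, -6206, -10614).
A_4 lies in the plane iff n · A_1A_4 = 0.
This gives (51852)x + (4044456) = 0, so x = -78.

-78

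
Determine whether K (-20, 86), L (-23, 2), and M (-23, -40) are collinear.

KL = (-3, -84), KM = (-3, -126).
Twice the signed area of △KLM is (-3)(-126) − (-84)(-3) = 126.
The area is nonzero, so the three points are not collinear.

No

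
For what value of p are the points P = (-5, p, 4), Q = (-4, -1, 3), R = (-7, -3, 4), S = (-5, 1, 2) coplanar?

The points are coplanar iff PQ · (PR × PS) = 0.
Expanding, this is linear in p: (4)p + (12) = 0.
So p = -3.

-3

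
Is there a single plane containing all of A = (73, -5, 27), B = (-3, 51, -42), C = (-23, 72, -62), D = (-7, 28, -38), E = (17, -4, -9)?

No

The plane through A, B, C has normal n = AB × AC = (329, -140, -476) and equation n·P = 11865.
Checking the remaining points: n·D = 11865, n·E = 10437.
Since n·E = 10437 ≠ 11865, E is off the plane and the points are not all coplanar.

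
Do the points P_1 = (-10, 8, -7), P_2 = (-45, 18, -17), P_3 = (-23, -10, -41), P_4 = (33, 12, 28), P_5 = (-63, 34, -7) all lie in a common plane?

Yes

The plane through P_1, P_2, P_3 has normal n = P_1P_2 × P_1P_3 = (-520, -1060, 760) and equation n·P = -8600.
Checking the remaining points: n·P_4 = -8600, n·P_5 = -8600.
All equal -8600, so all 5 points lie in one plane.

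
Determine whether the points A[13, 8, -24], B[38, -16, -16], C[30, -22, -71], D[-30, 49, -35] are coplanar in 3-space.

A normal to the plane through A, B, C is n = AB × AC = (1368, 1311, -342).
The plane has equation n·P = 36480. For D: n·D = 35169.
35169 ≠ 36480, so D is off the plane.

No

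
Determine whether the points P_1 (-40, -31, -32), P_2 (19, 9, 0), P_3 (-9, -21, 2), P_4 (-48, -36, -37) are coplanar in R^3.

Yes

A normal to the plane through P_1, P_2, P_3 is n = P_1P_2 × P_1P_3 = (1040, -1014, -650).
The plane has equation n·P = 10634. For P_4: n·P_4 = 10634.
Equal, so P_4 lies in the plane and all four are coplanar.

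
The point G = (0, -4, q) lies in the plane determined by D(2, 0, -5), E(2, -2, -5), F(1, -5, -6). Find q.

The plane through D, E, F has equation 2x − 2z = 14.
Substituting G: (-2)q + (0) = 14, so q = -7.

-7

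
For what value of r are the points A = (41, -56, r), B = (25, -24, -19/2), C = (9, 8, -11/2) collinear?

Direction BC = (-16, 32, 4). From the x-coordinate of A, the parameter along the line is τ = (41 − 25)/(-16) = -1.
Then r = (-19/2) + (-1)·(4) = -27/2.

-27/2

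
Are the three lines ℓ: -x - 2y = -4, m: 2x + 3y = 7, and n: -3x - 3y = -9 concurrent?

Intersecting ℓ and m: solving the 2×2 system gives (x, y) = (2, 1).
Substitute into n: (-3)(2) + (-3)(1) = -9.
This equals -9, so (2, 1) lies on all three lines and they are concurrent.

Yes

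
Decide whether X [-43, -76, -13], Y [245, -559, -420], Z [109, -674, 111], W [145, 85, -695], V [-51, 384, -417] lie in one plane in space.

The plane through X, Y, Z has normal n = XY × XZ = (-303278, -97576, -98808) and equation n·P = 21741234.
Checking the remaining points: n·W = 16402290, n·V = 19200930.
Since n·W = 16402290 ≠ 21741234, W is off the plane and the points are not all coplanar.

No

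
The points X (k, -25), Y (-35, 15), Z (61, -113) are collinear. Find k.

-5

The three points are collinear iff det[XY; XZ] = 0.
This determinant is linear in k: (128)k + (640) = 0, so k = -5.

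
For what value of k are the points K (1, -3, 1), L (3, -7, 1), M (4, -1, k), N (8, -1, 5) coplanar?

3

Normal to plane KLN: n = (-16, -8, 32); plane equation n·P = 40.
Requiring n·M = 40: (32)k + (-56) = 40.
So k = 3.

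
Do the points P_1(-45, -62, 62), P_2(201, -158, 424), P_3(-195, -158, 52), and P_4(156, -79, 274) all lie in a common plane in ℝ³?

With P_1 as base: P_1P_2 = (246, -96, 362), P_1P_3 = (-150, -96, -10), P_1P_4 = (201, -17, 212).
P_1P_3 × P_1P_4 = (-20522, 29790, 21846).
P_1P_2 · (P_1P_3 × P_1P_4) = 0.
The scalar triple product vanishes, so the four points are coplanar.

Yes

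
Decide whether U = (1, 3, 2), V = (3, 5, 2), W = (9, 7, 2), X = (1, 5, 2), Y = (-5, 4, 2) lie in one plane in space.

Yes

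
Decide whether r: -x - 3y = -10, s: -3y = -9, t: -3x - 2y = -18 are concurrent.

Intersecting r and s: solving the 2×2 system gives (x, y) = (1, 3).
Substitute into t: (-3)(1) + (-2)(3) = -9.
But t requires -18 ≠ -9, so the three lines have no common point.

No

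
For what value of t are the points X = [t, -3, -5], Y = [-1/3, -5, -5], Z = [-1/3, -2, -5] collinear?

Direction YZ = (0, 3, 0). From the y-coordinate of X, the parameter along the line is τ = (-3 − (-5))/3 = 2/3.
Then t = (-1/3) + 2/3·(0) = -1/3.

-1/3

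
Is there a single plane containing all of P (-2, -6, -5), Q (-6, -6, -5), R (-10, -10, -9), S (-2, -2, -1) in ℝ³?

Yes

The four points are coplanar iff the 3×3 determinant with rows PQ, PR, PS is zero.
Rows: (-4, 0, 0), (-8, -4, -4), (0, 4, 4).
Expanding along the first row: (-4)(0) − (0)(-32) + (0)(-32) = 0.
Zero determinant ⇒ coplanar.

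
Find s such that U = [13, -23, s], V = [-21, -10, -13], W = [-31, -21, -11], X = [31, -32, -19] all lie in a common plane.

The points are coplanar iff UV · (UW × UX) = 0.
Expanding, this is linear in s: (-792)s + (-13464) = 0.
So s = -17.

-17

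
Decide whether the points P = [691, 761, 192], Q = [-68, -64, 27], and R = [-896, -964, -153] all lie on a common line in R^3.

PQ = (-759, -825, -165), PR = (-1587, -1725, -345).
Each component of PR is 23/11 times the corresponding component of PQ, so PR = 23/11·PQ and the points are collinear.

Yes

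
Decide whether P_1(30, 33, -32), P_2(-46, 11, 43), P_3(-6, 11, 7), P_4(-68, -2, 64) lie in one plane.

With P_1 as base: P_1P_2 = (-76, -22, 75), P_1P_3 = (-36, -22, 39), P_1P_4 = (-98, -35, 96).
P_1P_3 × P_1P_4 = (-747, -366, -896).
P_1P_2 · (P_1P_3 × P_1P_4) = -2376.
Since -2376 ≠ 0, the four points are not coplanar.

No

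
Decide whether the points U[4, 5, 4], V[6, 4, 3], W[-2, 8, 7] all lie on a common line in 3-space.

Yes

UV = (2, -1, -1), UW = (-6, 3, 3).
UV × UW = (0, 0, 0).
The cross product vanishes, so the three points are collinear.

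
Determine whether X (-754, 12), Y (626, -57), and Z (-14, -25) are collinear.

Yes

XY = (1380, -69), XZ = (740, -37).
det[XY; XZ] = (1380)(-37) − (-69)(740) = 0.
The determinant is zero, so the points are collinear.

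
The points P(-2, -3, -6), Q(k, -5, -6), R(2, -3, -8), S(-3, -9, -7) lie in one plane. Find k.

Coplanarity ⇔ det[PQ; PR; PS] = 0.
Expanding, this is linear in k: (-12)k + (-36) = 0.
So k = -3.

-3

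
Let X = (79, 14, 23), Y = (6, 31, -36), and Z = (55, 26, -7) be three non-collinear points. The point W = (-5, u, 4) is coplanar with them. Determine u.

The plane through X, Y, Z has equation 198x − 774y − 468z = -5958.
Substituting W: (-774)u + (-2862) = -5958, so u = 4.

4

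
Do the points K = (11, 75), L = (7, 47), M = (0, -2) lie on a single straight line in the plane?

Yes

KL = (-4, -28), KM = (-11, -77).
det[KL; KM] = (-4)(-77) − (-28)(-11) = 0.
The determinant is zero, so the points are collinear.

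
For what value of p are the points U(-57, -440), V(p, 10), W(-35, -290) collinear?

The three points are collinear iff det[UV; UW] = 0.
This determinant is linear in p: (150)p + (-1350) = 0, so p = 9.

9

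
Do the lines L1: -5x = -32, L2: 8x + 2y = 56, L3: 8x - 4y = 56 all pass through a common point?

No

Intersecting L1 and L2: solving the 2×2 system gives (x, y) = (32/5, 12/5).
Substitute into L3: (8)(32/5) + (-4)(12/5) = 208/5.
But L3 requires 56 ≠ 208/5, so the three lines have no common point.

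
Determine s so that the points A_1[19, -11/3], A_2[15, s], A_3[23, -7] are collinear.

-1/3

The three points are collinear iff det[A_1A_2; A_1A_3] = 0.
This determinant is linear in s: (-4)s + (-4/3) = 0, so s = -1/3.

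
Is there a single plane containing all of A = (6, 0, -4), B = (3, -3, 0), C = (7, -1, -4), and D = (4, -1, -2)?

Yes

The four points are coplanar iff the 3×3 determinant with rows AB, AC, AD is zero.
Rows: (-3, -3, 4), (1, -1, 0), (-2, -1, 2).
Expanding along the first row: (-3)(-2) − (-3)(2) + (4)(-3) = 0.
Zero determinant ⇒ coplanar.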